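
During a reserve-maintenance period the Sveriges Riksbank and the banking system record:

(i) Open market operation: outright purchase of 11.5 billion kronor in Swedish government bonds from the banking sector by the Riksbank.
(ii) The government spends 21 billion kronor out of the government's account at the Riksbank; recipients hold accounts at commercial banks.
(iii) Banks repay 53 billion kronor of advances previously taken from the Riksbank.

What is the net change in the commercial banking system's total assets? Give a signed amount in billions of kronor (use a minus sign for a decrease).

-32 billion

Riksbank balance sheet:
  Assets:      Securities +11.5B, Loans to banks −53B
  Liabilities: Bank reserves −20.5B, Government deposits −21B
Commercial banking system:
  Assets:      Reserves at CB −20.5B, Securities −11.5B
  Liabilities: Checkable deposits +21B, Borrowings from CB −53B
Change in total bank assets = -32 billion.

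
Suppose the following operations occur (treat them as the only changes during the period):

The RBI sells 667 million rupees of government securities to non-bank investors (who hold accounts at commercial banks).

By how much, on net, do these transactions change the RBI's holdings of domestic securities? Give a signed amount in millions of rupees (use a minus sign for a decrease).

-667 million

Asset sale (to non-banks) 667 million rupees: securities removed from the RBI's portfolio → −667M.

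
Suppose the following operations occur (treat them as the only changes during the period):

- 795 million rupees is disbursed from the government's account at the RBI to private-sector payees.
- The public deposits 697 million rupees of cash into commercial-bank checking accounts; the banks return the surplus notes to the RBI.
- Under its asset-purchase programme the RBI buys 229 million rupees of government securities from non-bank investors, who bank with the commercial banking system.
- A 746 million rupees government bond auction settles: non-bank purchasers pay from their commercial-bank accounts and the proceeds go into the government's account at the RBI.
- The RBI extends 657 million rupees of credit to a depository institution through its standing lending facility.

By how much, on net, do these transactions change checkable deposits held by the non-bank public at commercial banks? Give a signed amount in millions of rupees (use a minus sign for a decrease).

RBI balance sheet:
  Assets:      Securities +229M, Loans to banks +657M
  Liabilities: Bank reserves +1632M, Currency in circulation −697M, Government deposits −49M
Commercial banking system:
  Assets:      Reserves at CB +1632M
  Liabilities: Checkable deposits +975M, Borrowings from CB +657M
So the change in checkable deposits held by the non-bank public at commercial banks is +975 million.

+975 million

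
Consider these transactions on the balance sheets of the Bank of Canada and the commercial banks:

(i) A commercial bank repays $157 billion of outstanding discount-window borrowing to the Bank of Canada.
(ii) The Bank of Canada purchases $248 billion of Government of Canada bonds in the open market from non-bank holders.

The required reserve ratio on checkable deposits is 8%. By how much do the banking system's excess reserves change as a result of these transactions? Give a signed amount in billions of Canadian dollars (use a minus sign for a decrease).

Discount-window repayment $157 billion: reserves −$157B, deposits 0.
Asset purchase (from non-banks) $248 billion: reserves +$248B, deposits +$248B.
Totals: Δreserves = +$91B, Δdeposits = +$248B.
Δrequired reserves = 8% × +$248B = +$19.84B.
Δexcess reserves = Δreserves − Δrequired = +$91B − (+$19.84B) = +$71.16 billion.

+$71.16 billion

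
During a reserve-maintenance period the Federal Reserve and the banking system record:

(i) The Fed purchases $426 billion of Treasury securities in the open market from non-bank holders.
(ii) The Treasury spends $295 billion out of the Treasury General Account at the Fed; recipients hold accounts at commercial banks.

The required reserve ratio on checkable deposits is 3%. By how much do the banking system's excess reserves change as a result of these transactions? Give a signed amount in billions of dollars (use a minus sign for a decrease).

+$699.37 billion

Asset purchase (from non-banks) $426 billion: reserves +$426B, deposits +$426B.
Government spending $295 billion: reserves +$295B, deposits +$295B.
Totals: Δreserves = +$721B, Δdeposits = +$721B.
Δrequired reserves = 3% × +$721B = +$21.63B.
Δexcess reserves = Δreserves − Δrequired = +$721B − (+$21.63B) = +$699.37 billion.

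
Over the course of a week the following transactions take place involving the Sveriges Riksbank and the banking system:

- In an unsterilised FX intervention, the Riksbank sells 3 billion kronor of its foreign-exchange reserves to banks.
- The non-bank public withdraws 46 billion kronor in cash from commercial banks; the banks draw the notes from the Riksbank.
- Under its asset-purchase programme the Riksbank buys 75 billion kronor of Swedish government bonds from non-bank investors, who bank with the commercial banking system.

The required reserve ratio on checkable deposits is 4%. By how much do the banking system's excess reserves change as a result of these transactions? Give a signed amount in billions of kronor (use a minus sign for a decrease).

+24.84 billion

FX sale 3 billion kronor: reserves −3B, deposits 0.
Currency withdrawal 46 billion kronor: reserves −46B, deposits −46B.
Asset purchase (from non-banks) 75 billion kronor: reserves +75B, deposits +75B.
Totals: Δreserves = +26B, Δdeposits = +29B.
Δrequired reserves = 4% × +29B = +1.16B.
Δexcess reserves = Δreserves − Δrequired = +26B − (+1.16B) = +24.84 billion.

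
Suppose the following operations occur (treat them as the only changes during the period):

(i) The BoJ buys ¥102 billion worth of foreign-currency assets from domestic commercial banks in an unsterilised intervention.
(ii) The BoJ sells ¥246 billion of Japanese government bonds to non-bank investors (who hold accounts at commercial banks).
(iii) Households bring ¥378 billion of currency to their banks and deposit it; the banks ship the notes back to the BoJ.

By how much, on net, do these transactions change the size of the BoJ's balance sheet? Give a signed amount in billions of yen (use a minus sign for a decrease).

-¥144 billion

FX purchase ¥102 billion: a BoJ asset is acquired → +¥102B.
Asset sale (to non-banks) ¥246 billion: a BoJ asset is shed → −¥246B.
Currency deposit ¥378 billion: only the composition of liabilities changes → 0.
Net: 102 − 246 + 0 = -¥144 billion.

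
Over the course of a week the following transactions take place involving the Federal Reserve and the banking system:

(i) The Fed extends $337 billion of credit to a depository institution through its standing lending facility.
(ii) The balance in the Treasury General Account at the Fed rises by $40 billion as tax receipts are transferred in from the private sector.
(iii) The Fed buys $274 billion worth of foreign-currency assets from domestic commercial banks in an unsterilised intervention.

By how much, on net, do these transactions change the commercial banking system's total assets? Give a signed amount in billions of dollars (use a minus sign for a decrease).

Fed balance sheet:
  Assets:      Loans to banks +$337B, Foreign assets +$274B
  Liabilities: Bank reserves +$571B, Government deposits +$40B
Commercial banking system:
  Assets:      Reserves at CB +$571B, Foreign assets −$274B
  Liabilities: Checkable deposits −$40B, Borrowings from CB +$337B
Change in total bank assets = +$297 billion.

+$297 billion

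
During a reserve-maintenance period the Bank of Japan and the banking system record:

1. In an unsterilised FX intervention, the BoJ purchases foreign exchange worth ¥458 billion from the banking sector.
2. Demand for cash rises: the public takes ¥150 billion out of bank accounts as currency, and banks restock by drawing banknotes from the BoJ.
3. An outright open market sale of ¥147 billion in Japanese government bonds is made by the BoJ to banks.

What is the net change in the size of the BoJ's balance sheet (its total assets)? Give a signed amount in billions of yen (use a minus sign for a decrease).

BoJ balance sheet:
  Assets:      Securities −¥147B, Foreign assets +¥458B
  Liabilities: Bank reserves +¥161B, Currency in circulation +¥150B
Change in total BoJ assets = +¥311 billion.

+¥311 billion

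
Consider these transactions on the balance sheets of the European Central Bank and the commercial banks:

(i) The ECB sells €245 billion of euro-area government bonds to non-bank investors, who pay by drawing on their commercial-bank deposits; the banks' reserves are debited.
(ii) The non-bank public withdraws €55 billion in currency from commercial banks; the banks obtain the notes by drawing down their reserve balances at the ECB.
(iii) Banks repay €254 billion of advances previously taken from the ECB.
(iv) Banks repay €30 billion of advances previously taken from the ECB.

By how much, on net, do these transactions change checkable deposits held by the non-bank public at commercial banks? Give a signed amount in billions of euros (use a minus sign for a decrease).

-€300 billion

ECB balance sheet:
  Assets:      Securities −€245B, Loans to banks −€284B
  Liabilities: Bank reserves −€584B, Currency in circulation +€55B
Commercial banking system:
  Assets:      Reserves at CB −€584B
  Liabilities: Checkable deposits −€300B, Borrowings from CB −€284B
So the change in checkable deposits held by the non-bank public at commercial banks is -€300 billion.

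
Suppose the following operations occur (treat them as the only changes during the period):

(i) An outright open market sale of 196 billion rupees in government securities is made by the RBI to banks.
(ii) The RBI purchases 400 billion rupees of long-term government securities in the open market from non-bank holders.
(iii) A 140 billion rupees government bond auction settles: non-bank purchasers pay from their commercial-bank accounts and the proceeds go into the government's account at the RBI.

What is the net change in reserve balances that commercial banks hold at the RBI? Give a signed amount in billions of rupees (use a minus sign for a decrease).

OMO sale (to banks) 196 billion rupees: the buying banks pay out of their reserve balances → −196B.
Asset purchase (from non-banks) 400 billion rupees: the RBI pays by crediting reserve accounts → +400B.
Government account inflow 140 billion rupees: funds move from bank reserves into the government account → −140B.
Net: −196 + 400 − 140 = +64 billion.

+64 billion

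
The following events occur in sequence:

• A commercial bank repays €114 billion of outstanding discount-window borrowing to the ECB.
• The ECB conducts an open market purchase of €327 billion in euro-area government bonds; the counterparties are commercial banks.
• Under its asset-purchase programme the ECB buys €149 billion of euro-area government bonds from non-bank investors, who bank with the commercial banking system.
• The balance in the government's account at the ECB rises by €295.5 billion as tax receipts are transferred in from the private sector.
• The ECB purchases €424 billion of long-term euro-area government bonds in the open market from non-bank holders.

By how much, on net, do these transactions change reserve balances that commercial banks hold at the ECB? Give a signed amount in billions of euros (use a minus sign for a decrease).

ECB balance sheet:
  Assets:      Securities +€900B, Loans to banks −€114B
  Liabilities: Bank reserves +€490.5B, Government deposits +€295.5B
So the change in reserve balances that commercial banks hold at the ECB is +€490.5 billion.

+€490.5 billion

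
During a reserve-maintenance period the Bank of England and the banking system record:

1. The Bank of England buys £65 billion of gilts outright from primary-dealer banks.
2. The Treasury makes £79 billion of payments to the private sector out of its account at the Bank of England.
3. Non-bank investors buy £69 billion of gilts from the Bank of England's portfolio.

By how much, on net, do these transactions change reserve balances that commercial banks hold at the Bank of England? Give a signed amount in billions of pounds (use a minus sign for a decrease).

OMO purchase (from banks) £65 billion: the Bank of England pays by crediting reserve accounts → +£65B.
Government spending £79 billion: government payments flow into bank reserve accounts → +£79B.
Asset sale (to non-banks) £69 billion: the non-bank buyers' banks settle from reserves → −£69B.
Net: 65 + 79 − 69 = +£75 billion.

+£75 billion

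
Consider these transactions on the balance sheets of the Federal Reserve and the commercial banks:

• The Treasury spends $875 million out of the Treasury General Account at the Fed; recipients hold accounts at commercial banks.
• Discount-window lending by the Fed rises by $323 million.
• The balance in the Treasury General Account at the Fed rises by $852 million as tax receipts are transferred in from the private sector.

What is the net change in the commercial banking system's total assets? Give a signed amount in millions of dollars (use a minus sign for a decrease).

Fed balance sheet:
  Assets:      Loans to banks +$323M
  Liabilities: Bank reserves +$346M, Government deposits −$23M
Commercial banking system:
  Assets:      Reserves at CB +$346M
  Liabilities: Checkable deposits +$23M, Borrowings from CB +$323M
Change in total bank assets = +$346 million.

+$346 million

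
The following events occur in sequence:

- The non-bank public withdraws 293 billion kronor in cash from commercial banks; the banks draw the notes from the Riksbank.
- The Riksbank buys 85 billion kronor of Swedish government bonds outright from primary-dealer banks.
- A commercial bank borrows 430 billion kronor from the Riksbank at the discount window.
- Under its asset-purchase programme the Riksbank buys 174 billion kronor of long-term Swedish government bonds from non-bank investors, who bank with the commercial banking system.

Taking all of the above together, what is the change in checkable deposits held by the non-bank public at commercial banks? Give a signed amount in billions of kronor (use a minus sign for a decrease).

-119 billion

Riksbank balance sheet:
  Assets:      Securities +259B, Loans to banks +430B
  Liabilities: Bank reserves +396B, Currency in circulation +293B
Commercial banking system:
  Assets:      Reserves at CB +396B, Securities −85B
  Liabilities: Checkable deposits −119B, Borrowings from CB +430B
So the change in checkable deposits held by the non-bank public at commercial banks is -119 billion.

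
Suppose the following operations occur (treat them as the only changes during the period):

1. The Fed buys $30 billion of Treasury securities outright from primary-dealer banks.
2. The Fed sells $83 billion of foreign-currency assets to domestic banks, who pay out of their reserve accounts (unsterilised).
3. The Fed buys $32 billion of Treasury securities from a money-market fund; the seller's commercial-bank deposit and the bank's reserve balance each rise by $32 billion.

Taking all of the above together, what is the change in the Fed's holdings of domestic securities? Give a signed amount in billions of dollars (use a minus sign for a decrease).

OMO purchase (from banks) $30 billion: securities added to the Fed's portfolio → +$30B.
FX sale $83 billion: the Fed's securities portfolio is untouched → 0.
Asset purchase (from non-banks) $32 billion: securities added to the Fed's portfolio → +$32B.
Net: 30 + 0 + 32 = +$62 billion.

+$62 billion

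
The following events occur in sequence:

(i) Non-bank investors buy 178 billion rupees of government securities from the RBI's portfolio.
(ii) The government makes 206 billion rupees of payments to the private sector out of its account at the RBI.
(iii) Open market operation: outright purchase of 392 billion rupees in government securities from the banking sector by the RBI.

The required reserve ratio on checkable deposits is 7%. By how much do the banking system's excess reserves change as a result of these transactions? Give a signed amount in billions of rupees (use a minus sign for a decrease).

+418.04 billion

Asset sale (to non-banks) 178 billion rupees: reserves −178B, deposits −178B.
Government spending 206 billion rupees: reserves +206B, deposits +206B.
OMO purchase (from banks) 392 billion rupees: reserves +392B, deposits 0.
Totals: Δreserves = +420B, Δdeposits = +28B.
Δrequired reserves = 7% × +28B = +1.96B.
Δexcess reserves = Δreserves − Δrequired = +420B − (+1.96B) = +418.04 billion.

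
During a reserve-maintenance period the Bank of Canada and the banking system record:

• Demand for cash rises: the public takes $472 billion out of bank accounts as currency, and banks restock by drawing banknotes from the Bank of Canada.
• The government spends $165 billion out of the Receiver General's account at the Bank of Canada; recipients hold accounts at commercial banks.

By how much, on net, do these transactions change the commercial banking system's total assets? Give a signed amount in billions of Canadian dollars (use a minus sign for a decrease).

Currency withdrawal $472 billion: bank balance sheets shrink → −$472B.
Government spending $165 billion: bank balance sheets expand → +$165B.
Net: −472 + 165 = -$307 billion.

-$307 billion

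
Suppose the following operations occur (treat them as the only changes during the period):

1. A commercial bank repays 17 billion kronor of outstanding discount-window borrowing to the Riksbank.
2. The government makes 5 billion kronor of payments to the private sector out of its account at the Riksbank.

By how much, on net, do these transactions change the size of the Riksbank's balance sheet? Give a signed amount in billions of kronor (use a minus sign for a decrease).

Riksbank balance sheet:
  Assets:      Loans to banks −17B
  Liabilities: Bank reserves −12B, Government deposits −5B
Commercial banking system:
  Assets:      Reserves at CB −12B
  Liabilities: Checkable deposits +5B, Borrowings from CB −17B
Change in total Riksbank assets = -17 billion.

-17 billion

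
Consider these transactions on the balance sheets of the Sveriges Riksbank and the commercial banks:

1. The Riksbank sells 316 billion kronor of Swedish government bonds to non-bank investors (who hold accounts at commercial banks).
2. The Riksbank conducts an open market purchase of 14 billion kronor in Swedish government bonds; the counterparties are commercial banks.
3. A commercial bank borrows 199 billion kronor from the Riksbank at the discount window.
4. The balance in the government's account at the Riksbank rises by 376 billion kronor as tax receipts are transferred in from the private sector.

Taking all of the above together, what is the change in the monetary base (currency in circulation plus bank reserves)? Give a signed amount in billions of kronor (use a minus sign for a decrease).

Asset sale (to non-banks) 316 billion kronor: Riksbank balance sheet contracts → −316B.
OMO purchase (from banks) 14 billion kronor: Riksbank balance sheet expands → +14B.
Discount-window loan 199 billion kronor: Riksbank balance sheet expands → +199B.
Government account inflow 376 billion kronor: reserves shift to a non-base liability → −376B.
Net: −316 + 14 + 199 − 376 = -479 billion.

-479 billion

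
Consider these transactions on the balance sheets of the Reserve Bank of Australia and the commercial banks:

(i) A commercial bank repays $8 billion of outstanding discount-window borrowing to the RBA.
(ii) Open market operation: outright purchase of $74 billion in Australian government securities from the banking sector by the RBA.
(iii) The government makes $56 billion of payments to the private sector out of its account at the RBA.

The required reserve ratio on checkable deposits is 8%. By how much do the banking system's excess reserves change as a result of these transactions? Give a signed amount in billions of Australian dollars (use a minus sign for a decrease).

+$117.52 billion

Discount-window repayment $8 billion: reserves −$8B, deposits 0.
OMO purchase (from banks) $74 billion: reserves +$74B, deposits 0.
Government spending $56 billion: reserves +$56B, deposits +$56B.
Totals: Δreserves = +$122B, Δdeposits = +$56B.
Δrequired reserves = 8% × +$56B = +$4.48B.
Δexcess reserves = Δreserves − Δrequired = +$122B − (+$4.48B) = +$117.52 billion.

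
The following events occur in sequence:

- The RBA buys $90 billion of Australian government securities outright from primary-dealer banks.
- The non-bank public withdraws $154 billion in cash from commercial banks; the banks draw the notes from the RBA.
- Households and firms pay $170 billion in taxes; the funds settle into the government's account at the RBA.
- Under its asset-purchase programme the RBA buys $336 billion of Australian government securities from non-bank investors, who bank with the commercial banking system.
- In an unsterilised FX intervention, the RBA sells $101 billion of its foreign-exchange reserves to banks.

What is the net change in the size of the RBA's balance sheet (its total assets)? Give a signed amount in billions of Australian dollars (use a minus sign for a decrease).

RBA balance sheet:
  Assets:      Securities +$426B, Foreign assets −$101B
  Liabilities: Bank reserves +$1B, Currency in circulation +$154B, Government deposits +$170B
Change in total RBA assets = +$325 billion.

+$325 billion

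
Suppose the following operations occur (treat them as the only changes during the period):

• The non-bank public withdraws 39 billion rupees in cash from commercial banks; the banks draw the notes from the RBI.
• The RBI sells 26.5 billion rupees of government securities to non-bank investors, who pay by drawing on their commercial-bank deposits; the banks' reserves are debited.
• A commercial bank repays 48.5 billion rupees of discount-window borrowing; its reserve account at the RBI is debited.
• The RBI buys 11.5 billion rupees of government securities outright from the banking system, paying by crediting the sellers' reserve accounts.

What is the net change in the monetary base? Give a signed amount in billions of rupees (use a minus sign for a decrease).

RBI balance sheet:
  Assets:      Securities −15B, Loans to banks −48.5B
  Liabilities: Bank reserves −102.5B, Currency in circulation +39B
Monetary base = currency + reserves: +39B + (−102.5B) = -63.5 billion.

-63.5 billion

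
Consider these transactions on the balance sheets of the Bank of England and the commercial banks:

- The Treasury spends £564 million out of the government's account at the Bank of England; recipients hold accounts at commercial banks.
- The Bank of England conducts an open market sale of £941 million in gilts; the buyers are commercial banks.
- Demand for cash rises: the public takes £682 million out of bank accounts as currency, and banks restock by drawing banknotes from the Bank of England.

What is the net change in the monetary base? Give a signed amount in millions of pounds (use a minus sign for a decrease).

Government spending £564 million: a non-base liability converts back to reserves → +£564M.
OMO sale (to banks) £941 million: Bank of England balance sheet contracts → −£941M.
Currency withdrawal £682 million: just a shift between currency and reserves — both are base money → 0.
Net: 564 − 941 + 0 = -£377 million.

-£377 million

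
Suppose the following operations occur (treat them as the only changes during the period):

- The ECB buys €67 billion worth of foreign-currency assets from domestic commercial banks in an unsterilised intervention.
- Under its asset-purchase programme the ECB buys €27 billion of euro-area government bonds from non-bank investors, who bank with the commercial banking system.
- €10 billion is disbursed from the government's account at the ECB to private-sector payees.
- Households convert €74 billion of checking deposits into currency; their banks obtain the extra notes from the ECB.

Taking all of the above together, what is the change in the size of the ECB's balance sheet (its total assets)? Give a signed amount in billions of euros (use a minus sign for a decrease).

+€94 billion

FX purchase €67 billion: an ECB asset is acquired → +€67B.
Asset purchase (from non-banks) €27 billion: an ECB asset is acquired → +€27B.
Government spending €10 billion: only the composition of liabilities changes → 0.
Currency withdrawal €74 billion: only the composition of liabilities changes → 0.
Net: 67 + 27 + 0 + 0 = +€94 billion.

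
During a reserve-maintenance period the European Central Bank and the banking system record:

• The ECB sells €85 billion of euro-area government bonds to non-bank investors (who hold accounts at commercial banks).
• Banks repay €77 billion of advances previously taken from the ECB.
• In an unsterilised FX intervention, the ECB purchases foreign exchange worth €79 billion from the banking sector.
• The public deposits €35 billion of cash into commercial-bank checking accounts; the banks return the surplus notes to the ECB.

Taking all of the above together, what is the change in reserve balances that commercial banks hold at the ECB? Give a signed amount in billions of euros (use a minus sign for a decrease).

ECB balance sheet:
  Assets:      Securities −€85B, Loans to banks −€77B, Foreign assets +€79B
  Liabilities: Bank reserves −€48B, Currency in circulation −€35B
Commercial banking system:
  Assets:      Reserves at CB −€48B, Foreign assets −€79B
  Liabilities: Checkable deposits −€50B, Borrowings from CB −€77B
So the change in reserve balances that commercial banks hold at the ECB is -€48 billion.

-€48 billion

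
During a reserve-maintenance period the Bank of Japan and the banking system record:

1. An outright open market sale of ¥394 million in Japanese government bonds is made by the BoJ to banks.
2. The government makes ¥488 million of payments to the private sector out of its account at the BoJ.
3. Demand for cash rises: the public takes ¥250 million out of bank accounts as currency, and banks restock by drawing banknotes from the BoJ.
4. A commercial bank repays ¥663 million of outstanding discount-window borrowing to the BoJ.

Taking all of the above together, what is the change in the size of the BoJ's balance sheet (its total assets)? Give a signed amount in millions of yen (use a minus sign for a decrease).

-¥1057 million

OMO sale (to banks) ¥394 million: a BoJ asset is shed → −¥394M.
Government spending ¥488 million: only the composition of liabilities changes → 0.
Currency withdrawal ¥250 million: only the composition of liabilities changes → 0.
Discount-window repayment ¥663 million: a BoJ asset is shed → −¥663M.
Net: −394 + 0 + 0 − 663 = -¥1057 million.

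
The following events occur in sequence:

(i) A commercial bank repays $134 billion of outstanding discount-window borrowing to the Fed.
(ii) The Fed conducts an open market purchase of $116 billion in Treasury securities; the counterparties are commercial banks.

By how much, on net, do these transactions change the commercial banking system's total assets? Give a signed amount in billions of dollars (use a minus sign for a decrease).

Fed balance sheet:
  Assets:      Securities +$116B, Loans to banks −$134B
  Liabilities: Bank reserves −$18B
Commercial banking system:
  Assets:      Reserves at CB −$18B, Securities −$116B
  Liabilities: Borrowings from CB −$134B
Change in total bank assets = -$134 billion.

-$134 billion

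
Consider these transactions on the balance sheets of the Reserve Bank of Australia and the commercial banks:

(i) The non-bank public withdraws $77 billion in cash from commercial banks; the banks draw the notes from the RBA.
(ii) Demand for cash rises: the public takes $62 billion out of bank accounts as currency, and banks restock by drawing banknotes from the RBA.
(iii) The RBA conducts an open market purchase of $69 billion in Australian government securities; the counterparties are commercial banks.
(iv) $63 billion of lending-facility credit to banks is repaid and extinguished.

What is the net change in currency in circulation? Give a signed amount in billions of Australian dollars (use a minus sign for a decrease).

Currency withdrawal $77 billion: notes leave the central bank → +$77B.
Currency withdrawal $62 billion: notes leave the central bank → +$62B.
OMO purchase (from banks) $69 billion: no currency enters or leaves circulation → 0.
Discount-window repayment $63 billion: no currency enters or leaves circulation → 0.
Net: 77 + 62 + 0 + 0 = +$139 billion.

+$139 billion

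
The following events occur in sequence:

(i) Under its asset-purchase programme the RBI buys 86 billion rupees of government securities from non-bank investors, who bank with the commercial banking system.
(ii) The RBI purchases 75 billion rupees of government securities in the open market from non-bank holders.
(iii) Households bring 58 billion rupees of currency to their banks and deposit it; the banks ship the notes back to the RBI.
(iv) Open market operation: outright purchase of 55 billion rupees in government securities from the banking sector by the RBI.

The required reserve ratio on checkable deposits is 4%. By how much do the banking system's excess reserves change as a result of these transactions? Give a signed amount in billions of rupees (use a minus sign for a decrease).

Asset purchase (from non-banks) 86 billion rupees: reserves +86B, deposits +86B.
Asset purchase (from non-banks) 75 billion rupees: reserves +75B, deposits +75B.
Currency deposit 58 billion rupees: reserves +58B, deposits +58B.
OMO purchase (from banks) 55 billion rupees: reserves +55B, deposits 0.
Totals: Δreserves = +274B, Δdeposits = +219B.
Δrequired reserves = 4% × +219B = +8.76B.
Δexcess reserves = Δreserves − Δrequired = +274B − (+8.76B) = +265.24 billion.

+265.24 billion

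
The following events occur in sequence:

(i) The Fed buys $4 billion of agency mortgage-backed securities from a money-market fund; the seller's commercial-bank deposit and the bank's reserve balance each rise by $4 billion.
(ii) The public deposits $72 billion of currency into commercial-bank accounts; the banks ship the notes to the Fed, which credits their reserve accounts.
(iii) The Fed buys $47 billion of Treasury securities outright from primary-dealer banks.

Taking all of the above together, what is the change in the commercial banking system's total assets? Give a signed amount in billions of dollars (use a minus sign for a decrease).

+$76 billion

Asset purchase (from non-banks) $4 billion: bank balance sheets expand → +$4B.
Currency deposit $72 billion: bank balance sheets expand → +$72B.
OMO purchase (from banks) $47 billion: just an asset swap on bank balance sheets → 0.
Net: 4 + 72 + 0 = +$76 billion.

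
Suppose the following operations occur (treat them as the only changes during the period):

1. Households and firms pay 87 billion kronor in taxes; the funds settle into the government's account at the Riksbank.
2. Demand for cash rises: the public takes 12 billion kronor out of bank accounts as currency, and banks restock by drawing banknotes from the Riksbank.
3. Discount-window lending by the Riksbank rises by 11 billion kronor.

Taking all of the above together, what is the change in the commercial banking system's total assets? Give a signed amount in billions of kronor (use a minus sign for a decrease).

-88 billion

Government account inflow 87 billion kronor: bank balance sheets shrink → −87B.
Currency withdrawal 12 billion kronor: bank balance sheets shrink → −12B.
Discount-window loan 11 billion kronor: bank balance sheets expand → +11B.
Net: −87 − 12 + 11 = -88 billion.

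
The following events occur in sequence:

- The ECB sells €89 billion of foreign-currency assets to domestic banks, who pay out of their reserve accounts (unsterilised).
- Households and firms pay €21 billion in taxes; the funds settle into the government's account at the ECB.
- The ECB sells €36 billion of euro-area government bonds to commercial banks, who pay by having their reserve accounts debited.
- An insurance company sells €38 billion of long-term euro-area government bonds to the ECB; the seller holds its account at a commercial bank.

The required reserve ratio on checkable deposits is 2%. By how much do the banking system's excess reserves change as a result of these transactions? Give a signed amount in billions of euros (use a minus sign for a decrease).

FX sale €89 billion: reserves −€89B, deposits 0.
Government account inflow €21 billion: reserves −€21B, deposits −€21B.
OMO sale (to banks) €36 billion: reserves −€36B, deposits 0.
Asset purchase (from non-banks) €38 billion: reserves +€38B, deposits +€38B.
Totals: Δreserves = −€108B, Δdeposits = +€17B.
Δrequired reserves = 2% × +€17B = +€0.34B.
Δexcess reserves = Δreserves − Δrequired = −€108B − (+€0.34B) = -€108.34 billion.

-€108.34 billion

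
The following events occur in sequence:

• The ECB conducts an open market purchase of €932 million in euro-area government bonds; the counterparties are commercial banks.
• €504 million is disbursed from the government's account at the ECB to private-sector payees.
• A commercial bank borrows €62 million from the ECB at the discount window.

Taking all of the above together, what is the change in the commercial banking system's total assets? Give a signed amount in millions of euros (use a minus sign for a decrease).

OMO purchase (from banks) €932 million: just an asset swap on bank balance sheets → 0.
Government spending €504 million: bank balance sheets expand → +€504M.
Discount-window loan €62 million: bank balance sheets expand → +€62M.
Net: 0 + 504 + 62 = +€566 million.

+€566 million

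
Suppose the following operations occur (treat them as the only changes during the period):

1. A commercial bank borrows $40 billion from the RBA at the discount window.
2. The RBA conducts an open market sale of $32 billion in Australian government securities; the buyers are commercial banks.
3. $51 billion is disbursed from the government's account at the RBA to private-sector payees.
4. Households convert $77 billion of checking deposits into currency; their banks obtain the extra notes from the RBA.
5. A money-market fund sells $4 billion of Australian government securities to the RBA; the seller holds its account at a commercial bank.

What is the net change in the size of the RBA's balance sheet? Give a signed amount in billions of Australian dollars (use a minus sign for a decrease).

Discount-window loan $40 billion: an RBA asset is acquired → +$40B.
OMO sale (to banks) $32 billion: an RBA asset is shed → −$32B.
Government spending $51 billion: only the composition of liabilities changes → 0.
Currency withdrawal $77 billion: only the composition of liabilities changes → 0.
Asset purchase (from non-banks) $4 billion: an RBA asset is acquired → +$4B.
Net: 40 − 32 + 0 + 0 + 4 = +$12 billion.

+$12 billion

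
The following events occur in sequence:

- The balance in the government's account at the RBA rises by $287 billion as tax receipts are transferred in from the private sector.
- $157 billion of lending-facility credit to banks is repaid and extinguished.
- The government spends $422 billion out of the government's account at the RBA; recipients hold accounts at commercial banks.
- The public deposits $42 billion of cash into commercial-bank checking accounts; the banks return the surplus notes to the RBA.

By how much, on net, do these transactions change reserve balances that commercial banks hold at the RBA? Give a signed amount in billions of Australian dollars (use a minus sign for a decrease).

RBA balance sheet:
  Assets:      Loans to banks −$157B
  Liabilities: Bank reserves +$20B, Currency in circulation −$42B, Government deposits −$135B
So the change in reserve balances that commercial banks hold at the RBA is +$20 billion.

+$20 billion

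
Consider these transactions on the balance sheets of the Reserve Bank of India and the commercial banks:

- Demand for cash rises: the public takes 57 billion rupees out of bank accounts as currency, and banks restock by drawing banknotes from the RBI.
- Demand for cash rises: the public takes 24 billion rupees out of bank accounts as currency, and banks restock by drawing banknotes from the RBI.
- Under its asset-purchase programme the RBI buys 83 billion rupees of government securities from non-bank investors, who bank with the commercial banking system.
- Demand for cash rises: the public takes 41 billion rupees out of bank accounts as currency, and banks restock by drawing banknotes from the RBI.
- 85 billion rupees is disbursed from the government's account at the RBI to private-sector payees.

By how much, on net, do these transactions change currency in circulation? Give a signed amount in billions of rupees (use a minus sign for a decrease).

+122 billion

RBI balance sheet:
  Assets:      Securities +83B
  Liabilities: Bank reserves +46B, Currency in circulation +122B, Government deposits −85B
So the change in currency in circulation is +122 billion.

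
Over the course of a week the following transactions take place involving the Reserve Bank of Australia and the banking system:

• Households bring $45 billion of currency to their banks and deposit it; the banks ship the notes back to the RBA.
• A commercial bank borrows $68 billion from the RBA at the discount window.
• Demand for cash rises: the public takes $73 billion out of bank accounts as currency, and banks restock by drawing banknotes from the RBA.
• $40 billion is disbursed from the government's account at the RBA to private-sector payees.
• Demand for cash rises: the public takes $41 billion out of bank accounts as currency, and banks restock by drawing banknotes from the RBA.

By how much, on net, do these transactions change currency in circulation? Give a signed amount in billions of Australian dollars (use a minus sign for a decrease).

RBA balance sheet:
  Assets:      Loans to banks +$68B
  Liabilities: Bank reserves +$39B, Currency in circulation +$69B, Government deposits −$40B
Commercial banking system:
  Assets:      Reserves at CB +$39B
  Liabilities: Checkable deposits −$29B, Borrowings from CB +$68B
So the change in currency in circulation is +$69 billion.

+$69 billion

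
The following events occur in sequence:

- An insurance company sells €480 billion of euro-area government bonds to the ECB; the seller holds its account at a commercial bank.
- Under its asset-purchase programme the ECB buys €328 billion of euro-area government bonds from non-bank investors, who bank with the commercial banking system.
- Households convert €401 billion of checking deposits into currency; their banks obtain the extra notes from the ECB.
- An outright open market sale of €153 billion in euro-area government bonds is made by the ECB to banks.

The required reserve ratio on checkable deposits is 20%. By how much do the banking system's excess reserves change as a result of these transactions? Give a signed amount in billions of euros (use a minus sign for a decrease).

+€172.6 billion

Asset purchase (from non-banks) €480 billion: reserves +€480B, deposits +€480B.
Asset purchase (from non-banks) €328 billion: reserves +€328B, deposits +€328B.
Currency withdrawal €401 billion: reserves −€401B, deposits −€401B.
OMO sale (to banks) €153 billion: reserves −€153B, deposits 0.
Totals: Δreserves = +€254B, Δdeposits = +€407B.
Δrequired reserves = 20% × +€407B = +€81.4B.
Δexcess reserves = Δreserves − Δrequired = +€254B − (+€81.4B) = +€172.6 billion.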